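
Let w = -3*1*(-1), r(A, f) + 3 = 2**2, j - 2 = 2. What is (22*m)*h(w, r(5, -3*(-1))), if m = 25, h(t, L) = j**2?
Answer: 8800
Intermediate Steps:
j = 4 (j = 2 + 2 = 4)
r(A, f) = 1 (r(A, f) = -3 + 2**2 = -3 + 4 = 1)
w = 3 (w = -3*(-1) = 3)
h(t, L) = 16 (h(t, L) = 4**2 = 16)
(22*m)*h(w, r(5, -3*(-1))) = (22*25)*16 = 550*16 = 8800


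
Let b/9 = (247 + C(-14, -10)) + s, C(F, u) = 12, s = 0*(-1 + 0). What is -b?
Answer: -2331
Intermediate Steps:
s = 0 (s = 0*(-1) = 0)
b = 2331 (b = 9*((247 + 12) + 0) = 9*(259 + 0) = 9*259 = 2331)
-b = -1*2331 = -2331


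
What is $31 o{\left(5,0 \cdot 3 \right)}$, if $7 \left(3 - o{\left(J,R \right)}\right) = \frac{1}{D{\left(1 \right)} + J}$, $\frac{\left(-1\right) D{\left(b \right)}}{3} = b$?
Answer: $\frac{1271}{14} \approx 90.786$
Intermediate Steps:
$D{\left(b \right)} = - 3 b$
$o{\left(J,R \right)} = 3 - \frac{1}{7 \left(-3 + J\right)}$ ($o{\left(J,R \right)} = 3 - \frac{1}{7 \left(\left(-3\right) 1 + J\right)} = 3 - \frac{1}{7 \left(-3 + J\right)}$)
$31 o{\left(5,0 \cdot 3 \right)} = 31 \frac{-64 + 21 \cdot 5}{7 \left(-3 + 5\right)} = 31 \frac{-64 + 105}{7 \cdot 2} = 31 \cdot \frac{1}{7} \cdot \frac{1}{2} \cdot 41 = 31 \cdot \frac{41}{14} = \frac{1271}{14}$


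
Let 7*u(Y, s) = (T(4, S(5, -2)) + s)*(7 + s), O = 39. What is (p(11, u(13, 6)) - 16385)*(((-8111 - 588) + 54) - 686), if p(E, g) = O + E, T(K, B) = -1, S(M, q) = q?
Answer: 152421885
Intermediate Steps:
u(Y, s) = (-1 + s)*(7 + s)/7 (u(Y, s) = ((-1 + s)*(7 + s))/7 = (-1 + s)*(7 + s)/7)
p(E, g) = 39 + E
(p(11, u(13, 6)) - 16385)*(((-8111 - 588) + 54) - 686) = ((39 + 11) - 16385)*(((-8111 - 588) + 54) - 686) = (50 - 16385)*((-8699 + 54) - 686) = -16335*(-8645 - 686) = -16335*(-9331) = 152421885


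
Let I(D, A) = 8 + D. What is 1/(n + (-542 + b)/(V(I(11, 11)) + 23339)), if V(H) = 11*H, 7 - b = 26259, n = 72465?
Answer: 11774/853189513 ≈ 1.3800e-5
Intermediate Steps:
b = -26252 (b = 7 - 1*26259 = 7 - 26259 = -26252)
1/(n + (-542 + b)/(V(I(11, 11)) + 23339)) = 1/(72465 + (-542 - 26252)/(11*(8 + 11) + 23339)) = 1/(72465 - 26794/(11*19 + 23339)) = 1/(72465 - 26794/(209 + 23339)) = 1/(72465 - 26794/23548) = 1/(72465 - 26794*1/23548) = 1/(72465 - 13397/11774) = 1/(853189513/11774) = 11774/853189513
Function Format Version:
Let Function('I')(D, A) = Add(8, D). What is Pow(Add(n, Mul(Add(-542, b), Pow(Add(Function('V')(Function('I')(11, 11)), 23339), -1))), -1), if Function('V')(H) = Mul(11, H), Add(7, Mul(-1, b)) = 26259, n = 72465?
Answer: Rational(11774, 853189513) ≈ 1.3800e-5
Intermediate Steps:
b = -26252 (b = Add(7, Mul(-1, 26259)) = Add(7, -26259) = -26252)
Pow(Add(n, Mul(Add(-542, b), Pow(Add(Function('V')(Function('I')(11, 11)), 23339), -1))), -1) = Pow(Add(72465, Mul(Add(-542, -26252), Pow(Add(Mul(11, Add(8, 11)), 23339), -1))), -1) = Pow(Add(72465, Mul(-26794, Pow(Add(Mul(11, 19), 23339), -1))), -1) = Pow(Add(72465, Mul(-26794, Pow(Add(209, 23339), -1))), -1) = Pow(Add(72465, Mul(-26794, Pow(23548, -1))), -1) = Pow(Add(72465, Mul(-26794, Rational(1, 23548))), -1) = Pow(Add(72465, Rational(-13397, 11774)), -1) = Pow(Rational(853189513, 11774), -1) = Rational(11774, 853189513)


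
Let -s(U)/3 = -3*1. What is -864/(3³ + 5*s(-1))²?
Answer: -⅙ ≈ -0.16667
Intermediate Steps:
s(U) = 9 (s(U) = -(-9) = -3*(-3) = 9)
-864/(3³ + 5*s(-1))² = -864/(3³ + 5*9)² = -864/(27 + 45)² = -864/(72²) = -864/5184 = -864*1/5184 = -⅙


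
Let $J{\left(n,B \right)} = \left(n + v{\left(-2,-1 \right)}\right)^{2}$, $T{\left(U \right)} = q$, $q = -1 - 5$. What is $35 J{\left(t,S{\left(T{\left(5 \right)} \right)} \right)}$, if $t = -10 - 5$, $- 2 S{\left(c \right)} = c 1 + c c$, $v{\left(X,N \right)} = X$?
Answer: $10115$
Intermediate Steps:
$q = -6$ ($q = -1 - 5 = -6$)
$T{\left(U \right)} = -6$
$S{\left(c \right)} = - \frac{c}{2} - \frac{c^{2}}{2}$ ($S{\left(c \right)} = - \frac{c 1 + c c}{2} = - \frac{c + c^{2}}{2} = - \frac{c}{2} - \frac{c^{2}}{2}$)
$t = -15$
$J{\left(n,B \right)} = \left(-2 + n\right)^{2}$ ($J{\left(n,B \right)} = \left(n - 2\right)^{2} = \left(-2 + n\right)^{2}$)
$35 J{\left(t,S{\left(T{\left(5 \right)} \right)} \right)} = 35 \left(-2 - 15\right)^{2} = 35 \left(-17\right)^{2} = 35 \cdot 289 = 10115$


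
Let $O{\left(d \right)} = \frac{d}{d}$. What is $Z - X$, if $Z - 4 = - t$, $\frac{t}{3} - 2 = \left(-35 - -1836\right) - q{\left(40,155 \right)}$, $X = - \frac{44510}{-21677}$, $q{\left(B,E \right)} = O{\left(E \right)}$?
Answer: $- \frac{117143664}{21677} \approx -5404.1$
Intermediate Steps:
$O{\left(d \right)} = 1$
$q{\left(B,E \right)} = 1$
$X = \frac{44510}{21677}$ ($X = \left(-44510\right) \left(- \frac{1}{21677}\right) = \frac{44510}{21677} \approx 2.0533$)
$t = 5406$ ($t = 6 + 3 \left(\left(-35 - -1836\right) - 1\right) = 6 + 3 \left(\left(-35 + 1836\right) - 1\right) = 6 + 3 \left(1801 - 1\right) = 6 + 3 \cdot 1800 = 6 + 5400 = 5406$)
$Z = -5402$ ($Z = 4 - 5406 = -5402$)
$Z - X = -5402 - \frac{44510}{21677} = - \frac{117143664}{21677}$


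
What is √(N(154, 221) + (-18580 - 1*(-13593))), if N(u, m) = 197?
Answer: I*√4790 ≈ 69.21*I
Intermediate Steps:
√(N(154, 221) + (-18580 - 1*(-13593))) = √(197 + (-18580 - 1*(-13593))) = √(197 + (-18580 + 13593)) = √(197 - 4987) = √(-4790) = I*√4790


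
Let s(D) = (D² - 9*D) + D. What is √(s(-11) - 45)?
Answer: 2*√41 ≈ 12.806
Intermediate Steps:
s(D) = D² - 8*D
√(s(-11) - 45) = √(-11*(-8 - 11) - 45) = √(-11*(-19) - 45) = √(209 - 45) = √164 = 2*√41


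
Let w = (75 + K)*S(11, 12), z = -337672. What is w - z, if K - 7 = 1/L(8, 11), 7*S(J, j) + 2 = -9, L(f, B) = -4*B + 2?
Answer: 99237695/294 ≈ 3.3754e+5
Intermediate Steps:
L(f, B) = 2 - 4*B
S(J, j) = -11/7 (S(J, j) = -2/7 + (⅐)*(-9) = -2/7 - 9/7 = -11/7)
K = 293/42 (K = 7 + 1/(2 - 4*11) = 7 + 1/(2 - 44) = 7 + 1/(-42) = 7 - 1/42 = 293/42 ≈ 6.9762)
w = -37873/294 (w = (75 + 293/42)*(-11/7) = (3443/42)*(-11/7) = -37873/294 ≈ -128.82)
w - z = -37873/294 - 1*(-337672) = -37873/294 + 337672 = 99237695/294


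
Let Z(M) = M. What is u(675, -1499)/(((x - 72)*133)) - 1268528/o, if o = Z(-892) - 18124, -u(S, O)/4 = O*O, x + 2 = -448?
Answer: 16186544312/82512801 ≈ 196.17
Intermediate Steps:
x = -450 (x = -2 - 448 = -450)
u(S, O) = -4*O² (u(S, O) = -4*O*O = -4*O²)
o = -19016 (o = -892 - 18124 = -19016)
u(675, -1499)/(((x - 72)*133)) - 1268528/o = (-4*(-1499)²)/(((-450 - 72)*133)) - 1268528/(-19016) = (-4*2247001)/((-522*133)) - 1268528*(-1/19016) = -8988004/(-69426) + 158566/2377 = -8988004*(-1/69426) + 158566/2377 = 4494002/34713 + 158566/2377 = 16186544312/82512801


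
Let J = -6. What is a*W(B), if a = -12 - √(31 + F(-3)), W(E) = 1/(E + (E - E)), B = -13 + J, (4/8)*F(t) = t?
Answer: 17/19 ≈ 0.89474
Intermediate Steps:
F(t) = 2*t
B = -19 (B = -13 - 6 = -19)
W(E) = 1/E (W(E) = 1/(E + 0) = 1/E)
a = -17 (a = -12 - √(31 + 2*(-3)) = -12 - √(31 - 6) = -12 - √25 = -12 - 1*5 = -12 - 5 = -17)
a*W(B) = -17/(-19) = -17*(-1/19) = 17/19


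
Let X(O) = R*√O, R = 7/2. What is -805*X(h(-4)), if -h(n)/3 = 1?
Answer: -5635*I*√3/2 ≈ -4880.1*I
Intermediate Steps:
h(n) = -3 (h(n) = -3*1 = -3)
R = 7/2 (R = 7*(½) = 7/2 ≈ 3.5000)
X(O) = 7*√O/2
-805*X(h(-4)) = -5635*√(-3)/2 = -5635*I*√3/2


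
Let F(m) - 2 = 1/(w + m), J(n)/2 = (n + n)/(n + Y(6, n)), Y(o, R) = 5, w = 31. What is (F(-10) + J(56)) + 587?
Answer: 759274/1281 ≈ 592.72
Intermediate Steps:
J(n) = 4*n/(5 + n) (J(n) = 2*((n + n)/(n + 5)) = 2*((2*n)/(5 + n)) = 2*(2*n/(5 + n)) = 4*n/(5 + n))
F(m) = 2 + 1/(31 + m)
(F(-10) + J(56)) + 587 = ((63 + 2*(-10))/(31 - 10) + 4*56/(5 + 56)) + 587 = ((63 - 20)/21 + 4*56/61) + 587 = ((1/21)*43 + 4*56*(1/61)) + 587 = (43/21 + 224/61) + 587 = 7327/1281 + 587 = 759274/1281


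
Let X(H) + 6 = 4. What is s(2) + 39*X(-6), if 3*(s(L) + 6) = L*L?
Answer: -248/3 ≈ -82.667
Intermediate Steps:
X(H) = -2 (X(H) = -6 + 4 = -2)
s(L) = -6 + L**2/3 (s(L) = -6 + (L*L)/3 = -6 + L**2/3)
s(2) + 39*X(-6) = (-6 + (1/3)*2**2) + 39*(-2) = (-6 + (1/3)*4) - 78 = (-6 + 4/3) - 78 = -14/3 - 78 = -248/3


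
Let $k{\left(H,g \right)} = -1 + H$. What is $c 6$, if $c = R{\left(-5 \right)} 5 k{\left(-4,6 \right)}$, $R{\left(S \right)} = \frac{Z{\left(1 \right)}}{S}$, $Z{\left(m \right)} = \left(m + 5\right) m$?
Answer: $180$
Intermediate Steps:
$Z{\left(m \right)} = m \left(5 + m\right)$ ($Z{\left(m \right)} = \left(5 + m\right) m = m \left(5 + m\right)$)
$R{\left(S \right)} = \frac{6}{S}$ ($R{\left(S \right)} = \frac{1 \left(5 + 1\right)}{S} = \frac{1 \cdot 6}{S} = \frac{6}{S}$)
$c = 30$ ($c = \frac{6}{-5} \cdot 5 \left(-1 - 4\right) = 6 \left(- \frac{1}{5}\right) 5 \left(-5\right) = \left(- \frac{6}{5}\right) 5 \left(-5\right) = \left(-6\right) \left(-5\right) = 30$)
$c 6 = 30 \cdot 6 = 180$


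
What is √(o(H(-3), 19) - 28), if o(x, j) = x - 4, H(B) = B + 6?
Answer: I*√29 ≈ 5.3852*I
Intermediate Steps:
H(B) = 6 + B
o(x, j) = -4 + x
√(o(H(-3), 19) - 28) = √((-4 + (6 - 3)) - 28) = √((-4 + 3) - 28) = √(-1 - 28) = √(-29) = I*√29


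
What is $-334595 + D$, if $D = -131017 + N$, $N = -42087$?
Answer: $-507699$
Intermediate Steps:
$D = -173104$ ($D = -131017 - 42087 = -173104$)
$-334595 + D = -334595 - 173104 = -507699$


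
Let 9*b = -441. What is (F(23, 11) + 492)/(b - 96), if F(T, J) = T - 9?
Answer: -506/145 ≈ -3.4897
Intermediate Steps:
b = -49 (b = (1/9)*(-441) = -49)
F(T, J) = -9 + T
(F(23, 11) + 492)/(b - 96) = ((-9 + 23) + 492)/(-49 - 96) = (14 + 492)/(-145) = 506*(-1/145) = -506/145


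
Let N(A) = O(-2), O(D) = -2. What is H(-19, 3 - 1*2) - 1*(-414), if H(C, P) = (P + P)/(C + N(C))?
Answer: 8692/21 ≈ 413.90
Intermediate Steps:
N(A) = -2
H(C, P) = 2*P/(-2 + C) (H(C, P) = (P + P)/(C - 2) = (2*P)/(-2 + C) = 2*P/(-2 + C))
H(-19, 3 - 1*2) - 1*(-414) = 2*(3 - 1*2)/(-2 - 19) - 1*(-414) = 2*(3 - 2)/(-21) + 414 = 2*1*(-1/21) + 414 = -2/21 + 414 = 8692/21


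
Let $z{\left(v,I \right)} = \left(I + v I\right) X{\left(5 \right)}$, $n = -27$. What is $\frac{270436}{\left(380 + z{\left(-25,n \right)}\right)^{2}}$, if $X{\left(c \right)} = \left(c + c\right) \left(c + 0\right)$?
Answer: $\frac{67609}{268632100} \approx 0.00025168$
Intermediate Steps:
$X{\left(c \right)} = 2 c^{2}$ ($X{\left(c \right)} = 2 c c = 2 c^{2}$)
$z{\left(v,I \right)} = 50 I + 50 I v$ ($z{\left(v,I \right)} = \left(I + v I\right) 2 \cdot 5^{2} = \left(I + I v\right) 2 \cdot 25 = \left(I + I v\right) 50 = 50 I + 50 I v$)
$\frac{270436}{\left(380 + z{\left(-25,n \right)}\right)^{2}} = \frac{270436}{\left(380 + 50 \left(-27\right) \left(1 - 25\right)\right)^{2}} = \frac{270436}{\left(380 + 50 \left(-27\right) \left(-24\right)\right)^{2}} = \frac{270436}{\left(380 + 32400\right)^{2}} = \frac{270436}{32780^{2}} = \frac{270436}{1074528400} = 270436 \cdot \frac{1}{1074528400} = \frac{67609}{268632100}$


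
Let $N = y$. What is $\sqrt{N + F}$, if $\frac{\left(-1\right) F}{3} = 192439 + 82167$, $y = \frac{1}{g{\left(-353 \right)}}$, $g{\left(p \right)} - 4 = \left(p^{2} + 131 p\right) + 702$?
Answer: $\frac{i \sqrt{321926510135090}}{19768} \approx 907.64 i$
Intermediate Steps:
$g{\left(p \right)} = 706 + p^{2} + 131 p$ ($g{\left(p \right)} = 4 + \left(\left(p^{2} + 131 p\right) + 702\right) = 4 + \left(702 + p^{2} + 131 p\right) = 706 + p^{2} + 131 p$)
$y = \frac{1}{79072}$ ($y = \frac{1}{706 + \left(-353\right)^{2} + 131 \left(-353\right)} = \frac{1}{706 + 124609 - 46243} = \frac{1}{79072} \approx 1.2647 \cdot 10^{-5}$)
$F = -823818$ ($F = - 3 \left(192439 + 82167\right) = \left(-3\right) 274606 = -823818$)
$N = \frac{1}{79072} \approx 1.2647 \cdot 10^{-5}$
$\sqrt{N + F} = \sqrt{\frac{1}{79072} - 823818} = \sqrt{- \frac{65140936895}{79072}} = \frac{i \sqrt{321926510135090}}{19768}$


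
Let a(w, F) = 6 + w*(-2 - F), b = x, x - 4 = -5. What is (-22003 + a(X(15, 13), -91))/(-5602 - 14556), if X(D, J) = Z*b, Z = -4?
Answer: 21641/20158 ≈ 1.0736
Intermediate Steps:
x = -1 (x = 4 - 5 = -1)
b = -1
X(D, J) = 4 (X(D, J) = -4*(-1) = 4)
(-22003 + a(X(15, 13), -91))/(-5602 - 14556) = (-22003 + (6 - 2*4 - 1*(-91)*4))/(-5602 - 14556) = (-22003 + (6 - 8 + 364))/(-20158) = (-22003 + 362)*(-1/20158) = -21641*(-1/20158) = 21641/20158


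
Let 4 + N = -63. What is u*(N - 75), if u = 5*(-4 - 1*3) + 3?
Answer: 4544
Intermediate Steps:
u = -32 (u = 5*(-4 - 3) + 3 = 5*(-7) + 3 = -35 + 3 = -32)
N = -67 (N = -4 - 63 = -67)
u*(N - 75) = -32*(-67 - 75) = -32*(-142) = 4544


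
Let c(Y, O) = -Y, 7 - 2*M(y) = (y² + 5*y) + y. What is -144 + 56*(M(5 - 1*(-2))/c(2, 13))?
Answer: 1032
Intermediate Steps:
M(y) = 7/2 - 3*y - y²/2 (M(y) = 7/2 - ((y² + 5*y) + y)/2 = 7/2 - (y² + 6*y)/2 = 7/2 + (-3*y - y²/2) = 7/2 - 3*y - y²/2)
-144 + 56*(M(5 - 1*(-2))/c(2, 13)) = -144 + 56*((7/2 - 3*(5 - 1*(-2)) - (5 - 1*(-2))²/2)/((-1*2))) = -144 + 56*((7/2 - 3*(5 + 2) - (5 + 2)²/2)/(-2)) = -144 + 56*((7/2 - 3*7 - ½*7²)*(-½)) = -144 + 56*((7/2 - 21 - ½*49)*(-½)) = -144 + 56*((7/2 - 21 - 49/2)*(-½)) = -144 + 56*(-42*(-½)) = -144 + 56*21 = -144 + 1176 = 1032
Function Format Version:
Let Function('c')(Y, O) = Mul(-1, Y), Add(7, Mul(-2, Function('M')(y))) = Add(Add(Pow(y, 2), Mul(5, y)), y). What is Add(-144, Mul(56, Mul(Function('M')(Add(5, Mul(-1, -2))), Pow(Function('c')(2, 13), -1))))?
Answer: 1032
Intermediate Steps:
Function('M')(y) = Add(Rational(7, 2), Mul(-3, y), Mul(Rational(-1, 2), Pow(y, 2))) (Function('M')(y) = Add(Rational(7, 2), Mul(Rational(-1, 2), Add(Add(Pow(y, 2), Mul(5, y)), y))) = Add(Rational(7, 2), Mul(Rational(-1, 2), Add(Pow(y, 2), Mul(6, y)))) = Add(Rational(7, 2), Add(Mul(-3, y), Mul(Rational(-1, 2), Pow(y, 2)))) = Add(Rational(7, 2), Mul(-3, y), Mul(Rational(-1, 2), Pow(y, 2))))
Add(-144, Mul(56, Mul(Function('M')(Add(5, Mul(-1, -2))), Pow(Function('c')(2, 13), -1)))) = Add(-144, Mul(56, Mul(Add(Rational(7, 2), Mul(-3, Add(5, Mul(-1, -2))), Mul(Rational(-1, 2), Pow(Add(5, Mul(-1, -2)), 2))), Pow(Mul(-1, 2), -1)))) = Add(-144, Mul(56, Mul(Add(Rational(7, 2), Mul(-3, Add(5, 2)), Mul(Rational(-1, 2), Pow(Add(5, 2), 2))), Pow(-2, -1)))) = Add(-144, Mul(56, Mul(Add(Rational(7, 2), Mul(-3, 7), Mul(Rational(-1, 2), Pow(7, 2))), Rational(-1, 2)))) = Add(-144, Mul(56, Mul(Add(Rational(7, 2), -21, Mul(Rational(-1, 2), 49)), Rational(-1, 2)))) = Add(-144, Mul(56, Mul(Add(Rational(7, 2), -21, Rational(-49, 2)), Rational(-1, 2)))) = Add(-144, Mul(56, Mul(-42, Rational(-1, 2)))) = Add(-144, Mul(56, 21)) = Add(-144, 1176) = 1032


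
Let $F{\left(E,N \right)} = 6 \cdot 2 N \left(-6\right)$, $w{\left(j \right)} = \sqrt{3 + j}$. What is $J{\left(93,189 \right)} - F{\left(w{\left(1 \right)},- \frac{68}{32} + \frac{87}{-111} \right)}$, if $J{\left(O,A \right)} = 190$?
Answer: $- \frac{719}{37} \approx -19.432$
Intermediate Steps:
$F{\left(E,N \right)} = - 72 N$ ($F{\left(E,N \right)} = 12 N \left(-6\right) = - 72 N$)
$J{\left(93,189 \right)} - F{\left(w{\left(1 \right)},- \frac{68}{32} + \frac{87}{-111} \right)} = 190 - - 72 \left(- \frac{68}{32} + \frac{87}{-111}\right) = 190 - - 72 \left(\left(-68\right) \frac{1}{32} + 87 \left(- \frac{1}{111}\right)\right) = 190 - - 72 \left(- \frac{17}{8} - \frac{29}{37}\right) = 190 - \left(-72\right) \left(- \frac{861}{296}\right) = 190 - \frac{7749}{37} = - \frac{719}{37}$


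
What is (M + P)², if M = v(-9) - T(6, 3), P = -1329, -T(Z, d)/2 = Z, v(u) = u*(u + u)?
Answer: 1334025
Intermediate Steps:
v(u) = 2*u² (v(u) = u*(2*u) = 2*u²)
T(Z, d) = -2*Z
M = 174 (M = 2*(-9)² - (-2)*6 = 2*81 - 1*(-12) = 162 + 12 = 174)
(M + P)² = (174 - 1329)² = (-1155)² = 1334025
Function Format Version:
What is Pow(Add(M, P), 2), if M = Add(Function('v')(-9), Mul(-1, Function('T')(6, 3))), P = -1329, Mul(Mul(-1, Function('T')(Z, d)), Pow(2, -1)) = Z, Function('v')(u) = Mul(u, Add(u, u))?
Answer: 1334025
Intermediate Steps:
Function('v')(u) = Mul(2, Pow(u, 2)) (Function('v')(u) = Mul(u, Mul(2, u)) = Mul(2, Pow(u, 2)))
Function('T')(Z, d) = Mul(-2, Z)
M = 174 (M = Add(Mul(2, Pow(-9, 2)), Mul(-1, Mul(-2, 6))) = Add(Mul(2, 81), Mul(-1, -12)) = Add(162, 12) = 174)
Pow(Add(M, P), 2) = Pow(Add(174, -1329), 2) = Pow(-1155, 2) = 1334025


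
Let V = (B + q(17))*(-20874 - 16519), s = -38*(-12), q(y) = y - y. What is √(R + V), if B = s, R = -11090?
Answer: I*√17062298 ≈ 4130.7*I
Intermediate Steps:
q(y) = 0
s = 456
B = 456
V = -17051208 (V = (456 + 0)*(-20874 - 16519) = 456*(-37393) = -17051208)
√(R + V) = √(-11090 - 17051208) = √(-17062298) = I*√17062298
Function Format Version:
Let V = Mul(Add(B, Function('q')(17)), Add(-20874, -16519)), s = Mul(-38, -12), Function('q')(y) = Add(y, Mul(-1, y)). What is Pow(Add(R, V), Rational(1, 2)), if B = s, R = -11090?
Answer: Mul(I, Pow(17062298, Rational(1, 2))) ≈ Mul(4130.7, I)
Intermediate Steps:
Function('q')(y) = 0
s = 456
B = 456
V = -17051208 (V = Mul(Add(456, 0), Add(-20874, -16519)) = Mul(456, -37393) = -17051208)
Pow(Add(R, V), Rational(1, 2)) = Pow(Add(-11090, -17051208), Rational(1, 2)) = Pow(-17062298, Rational(1, 2)) = Mul(I, Pow(17062298, Rational(1, 2)))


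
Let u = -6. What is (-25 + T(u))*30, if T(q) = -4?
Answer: -870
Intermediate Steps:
(-25 + T(u))*30 = (-25 - 4)*30 = -29*30 = -870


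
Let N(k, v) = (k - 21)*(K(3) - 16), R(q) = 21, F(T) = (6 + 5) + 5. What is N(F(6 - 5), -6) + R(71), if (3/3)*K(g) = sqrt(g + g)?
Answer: 101 - 5*sqrt(6) ≈ 88.753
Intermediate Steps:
K(g) = sqrt(2)*sqrt(g) (K(g) = sqrt(g + g) = sqrt(2*g) = sqrt(2)*sqrt(g))
F(T) = 16 (F(T) = 11 + 5 = 16)
N(k, v) = (-21 + k)*(-16 + sqrt(6)) (N(k, v) = (k - 21)*(sqrt(2)*sqrt(3) - 16) = (-21 + k)*(sqrt(6) - 16) = (-21 + k)*(-16 + sqrt(6)))
N(F(6 - 5), -6) + R(71) = (336 - 21*sqrt(6) - 16*16 + 16*sqrt(6)) + 21 = (336 - 21*sqrt(6) - 256 + 16*sqrt(6)) + 21 = (80 - 5*sqrt(6)) + 21 = 101 - 5*sqrt(6)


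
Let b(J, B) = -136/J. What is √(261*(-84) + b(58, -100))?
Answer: 2*I*√4610014/29 ≈ 148.08*I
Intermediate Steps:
√(261*(-84) + b(58, -100)) = √(261*(-84) - 136/58) = √(-21924 - 136*1/58) = √(-21924 - 68/29) = √(-635864/29) = 2*I*√4610014/29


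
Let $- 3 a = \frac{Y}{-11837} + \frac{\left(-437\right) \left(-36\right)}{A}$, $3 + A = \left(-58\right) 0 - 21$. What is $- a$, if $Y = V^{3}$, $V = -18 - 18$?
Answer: $- \frac{5141665}{23674} \approx -217.19$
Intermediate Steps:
$V = -36$
$A = -24$ ($A = -3 - 21 = -24$)
$Y = -46656$ ($Y = \left(-36\right)^{3} = -46656$)
$a = \frac{5141665}{23674}$ ($a = - \frac{- \frac{46656}{-11837} + \frac{\left(-437\right) \left(-36\right)}{-24}}{3} = - \frac{\left(-46656\right) \left(- \frac{1}{11837}\right) + 15732 \left(- \frac{1}{24}\right)}{3} = - \frac{\frac{46656}{11837} - \frac{1311}{2}}{3} = \left(- \frac{1}{3}\right) \left(- \frac{15424995}{23674}\right) = \frac{5141665}{23674} \approx 217.19$)
$- a = \left(-1\right) \frac{5141665}{23674} = - \frac{5141665}{23674}$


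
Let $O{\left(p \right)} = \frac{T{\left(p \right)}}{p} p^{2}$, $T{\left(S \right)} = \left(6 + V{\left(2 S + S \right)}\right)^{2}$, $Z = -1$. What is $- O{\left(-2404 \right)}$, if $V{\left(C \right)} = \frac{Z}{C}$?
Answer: $\frac{1872552529}{21636} \approx 86548.0$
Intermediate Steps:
$V{\left(C \right)} = - \frac{1}{C}$
$T{\left(S \right)} = \left(6 - \frac{1}{3 S}\right)^{2}$ ($T{\left(S \right)} = \left(6 - \frac{1}{2 S + S}\right)^{2} = \left(6 - \frac{1}{3 S}\right)^{2}$)
$O{\left(p \right)} = \frac{\left(-1 + 18 p\right)^{2}}{9 p}$ ($O{\left(p \right)} = \frac{\frac{1}{9} \frac{1}{p^{2}} \left(-1 + 18 p\right)^{2}}{p} p^{2} = \frac{\left(-1 + 18 p\right)^{2}}{9 p^{3}} p^{2} = \frac{\left(-1 + 18 p\right)^{2}}{9 p}$)
$- O{\left(-2404 \right)} = - \frac{\left(-1 + 18 \left(-2404\right)\right)^{2}}{9 \left(-2404\right)} = - \frac{\left(-1\right) \left(-1 - 43272\right)^{2}}{9 \cdot 2404} = - \frac{\left(-1\right) \left(-43273\right)^{2}}{9 \cdot 2404} = - \frac{\left(-1\right) 1872552529}{9 \cdot 2404} = \left(-1\right) \left(- \frac{1872552529}{21636}\right) = \frac{1872552529}{21636}$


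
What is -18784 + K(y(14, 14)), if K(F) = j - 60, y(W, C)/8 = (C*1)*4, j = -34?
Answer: -18878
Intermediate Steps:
y(W, C) = 32*C (y(W, C) = 8*((C*1)*4) = 8*(C*4) = 8*(4*C) = 32*C)
K(F) = -94 (K(F) = -34 - 60 = -94)
-18784 + K(y(14, 14)) = -18784 - 94 = -18878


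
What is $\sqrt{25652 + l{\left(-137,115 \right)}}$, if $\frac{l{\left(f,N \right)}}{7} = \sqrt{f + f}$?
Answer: $\sqrt{25652 + 7 i \sqrt{274}} \approx 160.16 + 0.3617 i$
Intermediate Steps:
$l{\left(f,N \right)} = 7 \sqrt{2} \sqrt{f}$ ($l{\left(f,N \right)} = 7 \sqrt{f + f} = 7 \sqrt{2 f} = 7 \sqrt{2} \sqrt{f}$)
$\sqrt{25652 + l{\left(-137,115 \right)}} = \sqrt{25652 + 7 \sqrt{2} \sqrt{-137}} = \sqrt{25652 + 7 \sqrt{2} i \sqrt{137}} = \sqrt{25652 + 7 i \sqrt{274}}$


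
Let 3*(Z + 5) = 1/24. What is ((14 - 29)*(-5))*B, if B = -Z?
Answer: 8975/24 ≈ 373.96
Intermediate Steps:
Z = -359/72 (Z = -5 + (⅓)/24 = -5 + (⅓)*(1/24) = -5 + 1/72 = -359/72 ≈ -4.9861)
B = 359/72 (B = -1*(-359/72) = 359/72 ≈ 4.9861)
((14 - 29)*(-5))*B = ((14 - 29)*(-5))*(359/72) = -15*(-5)*(359/72) = 75*(359/72) = 8975/24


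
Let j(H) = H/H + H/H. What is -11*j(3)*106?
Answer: -2332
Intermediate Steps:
j(H) = 2 (j(H) = 1 + 1 = 2)
-11*j(3)*106 = -11*2*106 = -22*106 = -2332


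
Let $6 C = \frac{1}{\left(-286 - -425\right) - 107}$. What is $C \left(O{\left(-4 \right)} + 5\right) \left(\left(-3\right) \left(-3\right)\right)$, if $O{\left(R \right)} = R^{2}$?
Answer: $\frac{63}{64} \approx 0.98438$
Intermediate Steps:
$C = \frac{1}{192}$ ($C = \frac{1}{6 \left(\left(-286 - -425\right) - 107\right)} = \frac{1}{6 \left(\left(-286 + 425\right) - 107\right)} = \frac{1}{6 \left(139 - 107\right)} = \frac{1}{6 \cdot 32} = \frac{1}{6} \cdot \frac{1}{32} = \frac{1}{192} \approx 0.0052083$)
$C \left(O{\left(-4 \right)} + 5\right) \left(\left(-3\right) \left(-3\right)\right) = \frac{\left(\left(-4\right)^{2} + 5\right) \left(\left(-3\right) \left(-3\right)\right)}{192} = \frac{\left(16 + 5\right) 9}{192} = \frac{21 \cdot 9}{192} = \frac{1}{192} \cdot 189 = \frac{63}{64}$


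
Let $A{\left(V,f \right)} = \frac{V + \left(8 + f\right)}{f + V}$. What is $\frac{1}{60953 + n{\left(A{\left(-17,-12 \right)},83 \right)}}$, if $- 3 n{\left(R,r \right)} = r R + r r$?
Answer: $\frac{87}{5101387} \approx 1.7054 \cdot 10^{-5}$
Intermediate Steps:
$A{\left(V,f \right)} = \frac{8 + V + f}{V + f}$
$n{\left(R,r \right)} = - \frac{r^{2}}{3} - \frac{R r}{3}$ ($n{\left(R,r \right)} = - \frac{r R + r r}{3} = - \frac{R r + r^{2}}{3} = - \frac{r^{2} + R r}{3} = - \frac{r^{2}}{3} - \frac{R r}{3}$)
$\frac{1}{60953 + n{\left(A{\left(-17,-12 \right)},83 \right)}} = \frac{1}{60953 - \frac{83 \left(\frac{8 - 17 - 12}{-17 - 12} + 83\right)}{3}} = \frac{1}{60953 - \frac{83 \left(\frac{1}{-29} \left(-21\right) + 83\right)}{3}} = \frac{1}{60953 - \frac{83 \left(\left(- \frac{1}{29}\right) \left(-21\right) + 83\right)}{3}} = \frac{1}{60953 - \frac{83 \left(\frac{21}{29} + 83\right)}{3}} = \frac{1}{60953 - \frac{83}{3} \cdot \frac{2428}{29}} = \frac{1}{60953 - \frac{201524}{87}} = \frac{1}{\frac{5101387}{87}} = \frac{87}{5101387}$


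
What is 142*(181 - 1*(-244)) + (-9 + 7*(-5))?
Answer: 60306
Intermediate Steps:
142*(181 - 1*(-244)) + (-9 + 7*(-5)) = 142*(181 + 244) + (-9 - 35) = 142*425 - 44 = 60350 - 44 = 60306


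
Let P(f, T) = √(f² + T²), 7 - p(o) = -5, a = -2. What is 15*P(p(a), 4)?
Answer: 60*√10 ≈ 189.74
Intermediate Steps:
p(o) = 12 (p(o) = 7 - 1*(-5) = 7 + 5 = 12)
P(f, T) = √(T² + f²)
15*P(p(a), 4) = 15*√(4² + 12²) = 15*√(16 + 144) = 15*√160 = 15*(4*√10) = 60*√10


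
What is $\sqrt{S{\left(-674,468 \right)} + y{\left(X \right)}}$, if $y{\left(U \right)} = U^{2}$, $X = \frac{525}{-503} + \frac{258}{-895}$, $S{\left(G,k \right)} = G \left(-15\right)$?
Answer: $\frac{\sqrt{2049318239937951}}{450185} \approx 100.56$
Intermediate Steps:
$S{\left(G,k \right)} = - 15 G$
$X = - \frac{599649}{450185}$ ($X = 525 \left(- \frac{1}{503}\right) + 258 \left(- \frac{1}{895}\right) = - \frac{525}{503} - \frac{258}{895} = - \frac{599649}{450185} \approx -1.332$)
$\sqrt{S{\left(-674,468 \right)} + y{\left(X \right)}} = \sqrt{\left(-15\right) \left(-674\right) + \left(- \frac{599649}{450185}\right)^{2}} = \sqrt{10110 + \frac{359578923201}{202666534225}} = \sqrt{\frac{2049318239937951}{202666534225}} = \frac{\sqrt{2049318239937951}}{450185}$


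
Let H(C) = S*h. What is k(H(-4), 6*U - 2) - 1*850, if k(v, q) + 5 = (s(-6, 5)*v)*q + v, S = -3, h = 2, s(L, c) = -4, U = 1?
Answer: -765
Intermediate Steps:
H(C) = -6 (H(C) = -3*2 = -6)
k(v, q) = -5 + v - 4*q*v (k(v, q) = -5 + ((-4*v)*q + v) = -5 + (-4*q*v + v) = -5 + (v - 4*q*v) = -5 + v - 4*q*v)
k(H(-4), 6*U - 2) - 1*850 = (-5 - 6 - 4*(6*1 - 2)*(-6)) - 1*850 = (-5 - 6 - 4*(6 - 2)*(-6)) - 850 = (-5 - 6 - 4*4*(-6)) - 850 = (-5 - 6 + 96) - 850 = 85 - 850 = -765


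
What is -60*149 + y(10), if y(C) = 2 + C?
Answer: -8928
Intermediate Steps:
-60*149 + y(10) = -60*149 + (2 + 10) = -8940 + 12 = -8928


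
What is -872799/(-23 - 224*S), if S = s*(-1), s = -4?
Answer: 872799/919 ≈ 949.73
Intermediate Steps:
S = 4 (S = -4*(-1) = 4)
-872799/(-23 - 224*S) = -872799/(-23 - 224*4) = -872799/(-23 - 896) = -872799/(-919) = -872799*(-1/919) = 872799/919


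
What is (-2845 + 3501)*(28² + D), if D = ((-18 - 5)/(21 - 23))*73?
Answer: 1065016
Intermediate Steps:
D = 1679/2 (D = -23/(-2)*73 = -23*(-½)*73 = (23/2)*73 = 1679/2 ≈ 839.50)
(-2845 + 3501)*(28² + D) = (-2845 + 3501)*(28² + 1679/2) = 656*(784 + 1679/2) = 656*(3247/2) = 1065016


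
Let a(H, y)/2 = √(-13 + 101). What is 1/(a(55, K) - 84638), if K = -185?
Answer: -42319/3581795346 - √22/1790897673 ≈ -1.1818e-5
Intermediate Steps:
a(H, y) = 4*√22 (a(H, y) = 2*√(-13 + 101) = 2*√88 = 2*(2*√22) = 4*√22)
1/(a(55, K) - 84638) = 1/(4*√22 - 84638) = 1/(-84638 + 4*√22)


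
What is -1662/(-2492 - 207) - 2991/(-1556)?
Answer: 10658781/4199644 ≈ 2.5380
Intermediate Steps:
-1662/(-2492 - 207) - 2991/(-1556) = -1662/(-2699) - 2991*(-1/1556) = -1662*(-1/2699) + 2991/1556 = 1662/2699 + 2991/1556 = 10658781/4199644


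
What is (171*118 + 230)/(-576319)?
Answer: -20408/576319 ≈ -0.035411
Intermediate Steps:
(171*118 + 230)/(-576319) = (20178 + 230)*(-1/576319) = 20408*(-1/576319) = -20408/576319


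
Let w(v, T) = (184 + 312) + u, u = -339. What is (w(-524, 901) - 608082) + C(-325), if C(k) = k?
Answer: -608250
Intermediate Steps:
w(v, T) = 157 (w(v, T) = (184 + 312) - 339 = 496 - 339 = 157)
(w(-524, 901) - 608082) + C(-325) = (157 - 608082) - 325 = -607925 - 325 = -608250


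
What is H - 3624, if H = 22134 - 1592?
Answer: 16918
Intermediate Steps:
H = 20542
H - 3624 = 20542 - 3624 = 16918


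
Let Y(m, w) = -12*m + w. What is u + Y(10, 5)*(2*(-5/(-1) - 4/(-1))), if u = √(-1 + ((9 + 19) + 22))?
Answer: -2063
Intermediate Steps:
Y(m, w) = w - 12*m
u = 7 (u = √(-1 + (28 + 22)) = √(-1 + 50) = √49 = 7)
u + Y(10, 5)*(2*(-5/(-1) - 4/(-1))) = 7 + (5 - 12*10)*(2*(-5/(-1) - 4/(-1))) = 7 + (5 - 120)*(2*(-5*(-1) - 4*(-1))) = 7 - 230*(5 + 4) = 7 - 230*9 = 7 - 115*18 = 7 - 2070 = -2063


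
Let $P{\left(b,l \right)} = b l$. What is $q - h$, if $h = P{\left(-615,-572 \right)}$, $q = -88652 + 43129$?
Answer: $-397303$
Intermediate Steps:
$q = -45523$
$h = 351780$ ($h = \left(-615\right) \left(-572\right) = 351780$)
$q - h = -45523 - 351780 = -397303$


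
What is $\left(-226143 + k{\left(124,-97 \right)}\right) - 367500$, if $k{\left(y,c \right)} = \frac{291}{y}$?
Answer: $- \frac{73611441}{124} \approx -5.9364 \cdot 10^{5}$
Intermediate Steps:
$\left(-226143 + k{\left(124,-97 \right)}\right) - 367500 = \left(-226143 + \frac{291}{124}\right) - 367500 = - \frac{28041441}{124} - 367500 = - \frac{73611441}{124}$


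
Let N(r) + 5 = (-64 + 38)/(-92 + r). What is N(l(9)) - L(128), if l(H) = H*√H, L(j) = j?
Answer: -663/5 ≈ -132.60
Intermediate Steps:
l(H) = H^(3/2)
N(r) = -5 - 26/(-92 + r) (N(r) = -5 + (-64 + 38)/(-92 + r) = -5 - 26/(-92 + r))
N(l(9)) - L(128) = (434 - 5*9^(3/2))/(-92 + 9^(3/2)) - 1*128 = (434 - 5*27)/(-92 + 27) - 128 = (434 - 135)/(-65) - 128 = -1/65*299 - 128 = -23/5 - 128 = -663/5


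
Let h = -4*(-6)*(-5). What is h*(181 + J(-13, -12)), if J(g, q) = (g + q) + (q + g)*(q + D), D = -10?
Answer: -84720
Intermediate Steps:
J(g, q) = g + q + (-10 + q)*(g + q) (J(g, q) = (g + q) + (q + g)*(q - 10) = (g + q) + (g + q)*(-10 + q) = (g + q) + (-10 + q)*(g + q) = g + q + (-10 + q)*(g + q))
h = -120 (h = 24*(-5) = -120)
h*(181 + J(-13, -12)) = -120*(181 + ((-12)² - 9*(-13) - 9*(-12) - 13*(-12))) = -120*(181 + (144 + 117 + 108 + 156)) = -120*(181 + 525) = -120*706 = -84720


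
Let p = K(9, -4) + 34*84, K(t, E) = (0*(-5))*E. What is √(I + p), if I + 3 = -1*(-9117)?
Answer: 3*√1330 ≈ 109.41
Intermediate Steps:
K(t, E) = 0 (K(t, E) = 0*E = 0)
p = 2856 (p = 0 + 34*84 = 0 + 2856 = 2856)
I = 9114 (I = -3 - 1*(-9117) = -3 + 9117 = 9114)
√(I + p) = √(9114 + 2856) = √11970 = 3*√1330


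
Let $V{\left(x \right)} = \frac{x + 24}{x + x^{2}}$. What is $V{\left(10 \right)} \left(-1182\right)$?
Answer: $- \frac{20094}{55} \approx -365.35$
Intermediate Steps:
$V{\left(x \right)} = \frac{24 + x}{x + x^{2}}$
$V{\left(10 \right)} \left(-1182\right) = \frac{24 + 10}{10 \left(1 + 10\right)} \left(-1182\right) = \frac{1}{10} \cdot \frac{1}{11} \cdot 34 \left(-1182\right) = \frac{17}{55} \left(-1182\right) = - \frac{20094}{55}$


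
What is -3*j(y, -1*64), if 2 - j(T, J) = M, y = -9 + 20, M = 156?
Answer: 462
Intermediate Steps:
y = 11
j(T, J) = -154 (j(T, J) = 2 - 1*156 = 2 - 156 = -154)
-3*j(y, -1*64) = -3*(-154) = 462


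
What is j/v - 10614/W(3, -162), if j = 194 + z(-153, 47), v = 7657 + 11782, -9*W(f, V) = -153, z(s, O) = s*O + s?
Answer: -206447096/330463 ≈ -624.72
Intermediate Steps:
z(s, O) = s + O*s (z(s, O) = O*s + s = s + O*s)
W(f, V) = 17 (W(f, V) = -⅑*(-153) = 17)
v = 19439
j = -7150 (j = 194 - 153*(1 + 47) = 194 - 153*48 = 194 - 7344 = -7150)
j/v - 10614/W(3, -162) = -7150/19439 - 10614/17 = -206447096/330463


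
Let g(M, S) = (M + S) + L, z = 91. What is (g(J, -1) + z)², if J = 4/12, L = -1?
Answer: 71824/9 ≈ 7980.4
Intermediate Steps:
J = ⅓ (J = 4*(1/12) = ⅓ ≈ 0.33333)
g(M, S) = -1 + M + S (g(M, S) = (M + S) - 1 = -1 + M + S)
(g(J, -1) + z)² = ((-1 + ⅓ - 1) + 91)² = (-5/3 + 91)² = (268/3)² = 71824/9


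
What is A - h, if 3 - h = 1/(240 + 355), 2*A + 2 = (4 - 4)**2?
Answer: -2379/595 ≈ -3.9983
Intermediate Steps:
A = -1 (A = -1 + (4 - 4)**2/2 = -1 + (1/2)*0**2 = -1 + (1/2)*0 = -1 + 0 = -1)
h = 1784/595 (h = 3 - 1/(240 + 355) = 3 - 1/595 = 1784/595 ≈ 2.9983)
A - h = -1 - 1*1784/595 = -1 - 1784/595 = -2379/595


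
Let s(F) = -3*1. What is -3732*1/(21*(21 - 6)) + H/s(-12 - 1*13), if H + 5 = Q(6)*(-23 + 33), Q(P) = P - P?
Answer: -1069/105 ≈ -10.181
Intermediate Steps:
Q(P) = 0
s(F) = -3
H = -5 (H = -5 + 0*(-23 + 33) = -5 + 0*10 = -5 + 0 = -5)
-3732*1/(21*(21 - 6)) + H/s(-12 - 1*13) = -3732*1/(21*(21 - 6)) - 5/(-3) = -3732/(15*21) - 5*(-1/3) = -3732/315 + 5/3 = -3732*1/315 + 5/3 = -1244/105 + 5/3 = -1069/105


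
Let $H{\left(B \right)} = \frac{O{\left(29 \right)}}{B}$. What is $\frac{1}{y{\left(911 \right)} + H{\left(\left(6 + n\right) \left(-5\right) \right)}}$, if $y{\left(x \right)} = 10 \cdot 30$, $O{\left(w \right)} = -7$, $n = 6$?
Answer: $\frac{60}{18007} \approx 0.003332$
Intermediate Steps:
$y{\left(x \right)} = 300$
$H{\left(B \right)} = - \frac{7}{B}$
$\frac{1}{y{\left(911 \right)} + H{\left(\left(6 + n\right) \left(-5\right) \right)}} = \frac{1}{300 - \frac{7}{\left(6 + 6\right) \left(-5\right)}} = \frac{1}{300 - \frac{7}{12 \left(-5\right)}} = \frac{1}{300 - \frac{7}{-60}} = \frac{1}{300 - - \frac{7}{60}} = \frac{1}{300 + \frac{7}{60}} = \frac{1}{\frac{18007}{60}} = \frac{60}{18007}$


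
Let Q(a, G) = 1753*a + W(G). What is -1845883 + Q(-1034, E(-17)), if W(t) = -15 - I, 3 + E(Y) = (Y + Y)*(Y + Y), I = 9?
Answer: -3658509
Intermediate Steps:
E(Y) = -3 + 4*Y² (E(Y) = -3 + (Y + Y)*(Y + Y) = -3 + (2*Y)*(2*Y) = -3 + 4*Y²)
W(t) = -24 (W(t) = -15 - 1*9 = -15 - 9 = -24)
Q(a, G) = -24 + 1753*a (Q(a, G) = 1753*a - 24 = -24 + 1753*a)
-1845883 + Q(-1034, E(-17)) = -1845883 + (-24 + 1753*(-1034)) = -1845883 + (-24 - 1812602) = -1845883 - 1812626 = -3658509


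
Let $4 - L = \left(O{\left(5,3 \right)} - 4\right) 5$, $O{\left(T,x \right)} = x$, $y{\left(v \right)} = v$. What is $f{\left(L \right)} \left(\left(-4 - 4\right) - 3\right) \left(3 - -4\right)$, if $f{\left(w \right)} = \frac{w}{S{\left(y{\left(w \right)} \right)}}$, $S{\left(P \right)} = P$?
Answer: $-77$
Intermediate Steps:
$L = 9$ ($L = 4 - \left(3 - 4\right) 5 = 4 - \left(-1\right) 5 = 4 - -5 = 4 + 5 = 9$)
$f{\left(w \right)} = 1$ ($f{\left(w \right)} = \frac{w}{w} = 1$)
$f{\left(L \right)} \left(\left(-4 - 4\right) - 3\right) \left(3 - -4\right) = 1 \left(\left(-4 - 4\right) - 3\right) \left(3 - -4\right) = 1 \left(-8 - 3\right) \left(3 + 4\right) = 1 \left(-11\right) 7 = \left(-11\right) 7 = -77$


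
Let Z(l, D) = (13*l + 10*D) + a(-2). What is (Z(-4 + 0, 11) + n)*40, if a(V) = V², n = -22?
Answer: 1600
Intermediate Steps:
Z(l, D) = 4 + 10*D + 13*l (Z(l, D) = (13*l + 10*D) + (-2)² = (10*D + 13*l) + 4 = 4 + 10*D + 13*l)
(Z(-4 + 0, 11) + n)*40 = ((4 + 10*11 + 13*(-4 + 0)) - 22)*40 = ((4 + 110 + 13*(-4)) - 22)*40 = ((4 + 110 - 52) - 22)*40 = (62 - 22)*40 = 40*40 = 1600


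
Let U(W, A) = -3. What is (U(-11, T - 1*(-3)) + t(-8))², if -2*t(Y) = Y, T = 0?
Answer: 1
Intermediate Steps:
t(Y) = -Y/2
(U(-11, T - 1*(-3)) + t(-8))² = (-3 - ½*(-8))² = (-3 + 4)² = 1² = 1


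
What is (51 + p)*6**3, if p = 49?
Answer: 21600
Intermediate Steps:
(51 + p)*6**3 = (51 + 49)*6**3 = 100*216 = 21600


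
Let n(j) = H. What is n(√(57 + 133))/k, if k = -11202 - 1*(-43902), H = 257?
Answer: 257/32700 ≈ 0.0078593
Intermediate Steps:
n(j) = 257
k = 32700 (k = -11202 + 43902 = 32700)
n(√(57 + 133))/k = 257/32700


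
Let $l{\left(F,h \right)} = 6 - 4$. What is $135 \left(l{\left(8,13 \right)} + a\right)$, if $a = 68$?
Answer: $9450$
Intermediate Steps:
$l{\left(F,h \right)} = 2$
$135 \left(l{\left(8,13 \right)} + a\right) = 135 \left(2 + 68\right) = 135 \cdot 70 = 9450$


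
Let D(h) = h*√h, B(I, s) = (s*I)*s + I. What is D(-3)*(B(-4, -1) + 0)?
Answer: 24*I*√3 ≈ 41.569*I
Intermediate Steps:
B(I, s) = I + I*s² (B(I, s) = (I*s)*s + I = I*s² + I = I + I*s²)
D(h) = h^(3/2)
D(-3)*(B(-4, -1) + 0) = (-3)^(3/2)*(-4*(1 + (-1)²) + 0) = (-3*I*√3)*(-4*(1 + 1) + 0) = (-3*I*√3)*(-4*2 + 0) = (-3*I*√3)*(-8 + 0) = -3*I*√3*(-8) = 24*I*√3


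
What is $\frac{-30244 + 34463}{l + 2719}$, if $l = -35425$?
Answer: $- \frac{4219}{32706} \approx -0.129$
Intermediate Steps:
$\frac{-30244 + 34463}{l + 2719} = \frac{-30244 + 34463}{-35425 + 2719} = \frac{4219}{-32706} = 4219 \left(- \frac{1}{32706}\right) = - \frac{4219}{32706}$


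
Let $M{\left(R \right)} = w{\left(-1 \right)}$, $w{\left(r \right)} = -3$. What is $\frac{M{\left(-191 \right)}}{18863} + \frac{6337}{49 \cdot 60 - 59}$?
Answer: $\frac{119526188}{54344303} \approx 2.1994$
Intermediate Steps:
$M{\left(R \right)} = -3$
$\frac{M{\left(-191 \right)}}{18863} + \frac{6337}{49 \cdot 60 - 59} = - \frac{3}{18863} + \frac{6337}{49 \cdot 60 - 59} = \left(-3\right) \frac{1}{18863} + \frac{6337}{2940 - 59} = - \frac{3}{18863} + \frac{6337}{2881} = \frac{119526188}{54344303}$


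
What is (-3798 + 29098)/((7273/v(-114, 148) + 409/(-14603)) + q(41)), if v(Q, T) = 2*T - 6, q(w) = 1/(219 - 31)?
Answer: 10071367834000/9974484281 ≈ 1009.7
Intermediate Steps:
q(w) = 1/188
v(Q, T) = -6 + 2*T
(-3798 + 29098)/((7273/v(-114, 148) + 409/(-14603)) + q(41)) = (-3798 + 29098)/((7273/(-6 + 2*148) + 409/(-14603)) + 1/188) = 25300/((7273/(-6 + 296) + 409*(-1/14603)) + 1/188) = 25300/((7273/290 - 409/14603) + 1/188) = 25300/(106089009/4234870 + 1/188) = 25300/(9974484281/398077780) = 25300*(398077780/9974484281) = 10071367834000/9974484281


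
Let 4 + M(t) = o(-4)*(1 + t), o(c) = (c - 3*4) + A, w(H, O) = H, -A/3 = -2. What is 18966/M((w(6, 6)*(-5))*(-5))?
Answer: -9483/757 ≈ -12.527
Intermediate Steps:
A = 6 (A = -3*(-2) = 6)
o(c) = -6 + c (o(c) = (c - 3*4) + 6 = (c - 12) + 6 = (-12 + c) + 6 = -6 + c)
M(t) = -14 - 10*t (M(t) = -4 + (-6 - 4)*(1 + t) = -4 - 10*(1 + t) = -4 + (-10 - 10*t) = -14 - 10*t)
18966/M((w(6, 6)*(-5))*(-5)) = 18966/(-14 - 10*6*(-5)*(-5)) = 18966/(-14 - (-300)*(-5)) = 18966/(-14 - 10*150) = 18966/(-14 - 1500) = 18966/(-1514) = 18966*(-1/1514) = -9483/757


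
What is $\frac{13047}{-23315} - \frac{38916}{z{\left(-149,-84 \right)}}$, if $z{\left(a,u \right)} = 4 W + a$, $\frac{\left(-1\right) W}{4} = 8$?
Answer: $\frac{903712521}{6458255} \approx 139.93$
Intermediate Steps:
$W = -32$ ($W = \left(-4\right) 8 = -32$)
$z{\left(a,u \right)} = -128 + a$ ($z{\left(a,u \right)} = 4 \left(-32\right) + a = -128 + a$)
$\frac{13047}{-23315} - \frac{38916}{z{\left(-149,-84 \right)}} = \frac{13047}{-23315} - \frac{38916}{-128 - 149} = 13047 \left(- \frac{1}{23315}\right) - \frac{38916}{-277} = - \frac{13047}{23315} - - \frac{38916}{277} = - \frac{13047}{23315} + \frac{38916}{277} = \frac{903712521}{6458255}$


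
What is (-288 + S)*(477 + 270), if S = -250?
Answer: -401886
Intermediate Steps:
(-288 + S)*(477 + 270) = (-288 - 250)*(477 + 270) = -538*747 = -401886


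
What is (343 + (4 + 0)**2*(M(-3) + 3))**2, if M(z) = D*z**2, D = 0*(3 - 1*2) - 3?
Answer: 1681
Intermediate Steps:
D = -3 (D = 0*(3 - 2) - 3 = 0*1 - 3 = 0 - 3 = -3)
M(z) = -3*z**2
(343 + (4 + 0)**2*(M(-3) + 3))**2 = (343 + (4 + 0)**2*(-3*(-3)**2 + 3))**2 = (343 + 4**2*(-3*9 + 3))**2 = (343 + 16*(-27 + 3))**2 = (343 + 16*(-24))**2 = (343 - 384)**2 = (-41)**2 = 1681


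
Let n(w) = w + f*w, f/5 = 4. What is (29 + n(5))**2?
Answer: 17956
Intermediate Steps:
f = 20 (f = 5*4 = 20)
n(w) = 21*w (n(w) = w + 20*w = 21*w)
(29 + n(5))**2 = (29 + 21*5)**2 = (29 + 105)**2 = 134**2 = 17956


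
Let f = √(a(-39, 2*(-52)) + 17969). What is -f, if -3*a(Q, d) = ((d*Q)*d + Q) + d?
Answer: -√1427622/3 ≈ -398.28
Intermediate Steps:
a(Q, d) = -Q/3 - d/3 - Q*d²/3 (a(Q, d) = -(((d*Q)*d + Q) + d)/3 = -(((Q*d)*d + Q) + d)/3 = -((Q*d² + Q) + d)/3 = -((Q + Q*d²) + d)/3 = -(Q + d + Q*d²)/3 = -Q/3 - d/3 - Q*d²/3)
f = √1427622/3 (f = √((-⅓*(-39) - 2*(-52)/3 - ⅓*(-39)*(2*(-52))²) + 17969) = √((13 - ⅓*(-104) - ⅓*(-39)*(-104)²) + 17969) = √((13 + 104/3 - ⅓*(-39)*10816) + 17969) = √((13 + 104/3 + 140608) + 17969) = √(421967/3 + 17969) = √(475874/3) = √1427622/3 ≈ 398.28)
-f = -√1427622/3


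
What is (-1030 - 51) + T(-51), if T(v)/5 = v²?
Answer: 11924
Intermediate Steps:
T(v) = 5*v²
(-1030 - 51) + T(-51) = (-1030 - 51) + 5*(-51)² = -1081 + 5*2601 = -1081 + 13005 = 11924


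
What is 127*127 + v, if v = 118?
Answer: 16247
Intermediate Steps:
127*127 + v = 127*127 + 118 = 16129 + 118 = 16247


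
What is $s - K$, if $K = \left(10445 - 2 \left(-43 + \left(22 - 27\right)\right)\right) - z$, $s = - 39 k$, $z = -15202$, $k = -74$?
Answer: $-22857$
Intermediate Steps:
$s = 2886$ ($s = \left(-39\right) \left(-74\right) = 2886$)
$K = 25743$ ($K = \left(10445 - 2 \left(-43 + \left(22 - 27\right)\right)\right) - -15202 = \left(10445 - 2 \left(-43 + \left(22 - 27\right)\right)\right) + 15202 = \left(10445 - 2 \left(-43 - 5\right)\right) + 15202 = \left(10445 - 2 \left(-48\right)\right) + 15202 = \left(10445 - -96\right) + 15202 = \left(10445 + 96\right) + 15202 = 10541 + 15202 = 25743$)
$s - K = 2886 - 25743 = -22857$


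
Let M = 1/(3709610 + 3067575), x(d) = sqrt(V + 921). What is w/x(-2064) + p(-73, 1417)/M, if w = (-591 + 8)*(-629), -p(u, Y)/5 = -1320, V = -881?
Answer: 44729421000 + 366707*sqrt(10)/20 ≈ 4.4729e+10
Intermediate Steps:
x(d) = 2*sqrt(10) (x(d) = sqrt(-881 + 921) = sqrt(40) = 2*sqrt(10))
p(u, Y) = 6600 (p(u, Y) = -5*(-1320) = 6600)
w = 366707 (w = -583*(-629) = 366707)
M = 1/6777185 ≈ 1.4755e-7
w/x(-2064) + p(-73, 1417)/M = 366707/((2*sqrt(10))) + 6600/(1/6777185) = 366707*(sqrt(10)/20) + 6600*6777185 = 366707*sqrt(10)/20 + 44729421000 = 44729421000 + 366707*sqrt(10)/20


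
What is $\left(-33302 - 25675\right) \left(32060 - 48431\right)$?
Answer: $965512467$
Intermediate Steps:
$\left(-33302 - 25675\right) \left(32060 - 48431\right) = \left(-58977\right) \left(-16371\right) = 965512467$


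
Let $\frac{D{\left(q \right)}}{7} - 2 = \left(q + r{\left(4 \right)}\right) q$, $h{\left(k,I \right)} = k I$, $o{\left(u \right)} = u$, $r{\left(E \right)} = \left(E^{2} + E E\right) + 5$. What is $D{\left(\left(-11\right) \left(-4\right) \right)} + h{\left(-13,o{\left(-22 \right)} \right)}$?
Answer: $25248$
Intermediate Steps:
$r{\left(E \right)} = 5 + 2 E^{2}$ ($r{\left(E \right)} = \left(E^{2} + E^{2}\right) + 5 = 2 E^{2} + 5 = 5 + 2 E^{2}$)
$h{\left(k,I \right)} = I k$
$D{\left(q \right)} = 14 + 7 q \left(37 + q\right)$ ($D{\left(q \right)} = 14 + 7 \left(q + \left(5 + 2 \cdot 4^{2}\right)\right) q = 14 + 7 \left(q + \left(5 + 2 \cdot 16\right)\right) q = 14 + 7 \left(q + \left(5 + 32\right)\right) q = 14 + 7 \left(q + 37\right) q = 14 + 7 \left(37 + q\right) q = 14 + 7 q \left(37 + q\right)$)
$D{\left(\left(-11\right) \left(-4\right) \right)} + h{\left(-13,o{\left(-22 \right)} \right)} = \left(14 + 7 \left(\left(-11\right) \left(-4\right)\right)^{2} + 259 \left(\left(-11\right) \left(-4\right)\right)\right) - -286 = \left(14 + 7 \cdot 44^{2} + 259 \cdot 44\right) + 286 = \left(14 + 7 \cdot 1936 + 11396\right) + 286 = \left(14 + 13552 + 11396\right) + 286 = 24962 + 286 = 25248$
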